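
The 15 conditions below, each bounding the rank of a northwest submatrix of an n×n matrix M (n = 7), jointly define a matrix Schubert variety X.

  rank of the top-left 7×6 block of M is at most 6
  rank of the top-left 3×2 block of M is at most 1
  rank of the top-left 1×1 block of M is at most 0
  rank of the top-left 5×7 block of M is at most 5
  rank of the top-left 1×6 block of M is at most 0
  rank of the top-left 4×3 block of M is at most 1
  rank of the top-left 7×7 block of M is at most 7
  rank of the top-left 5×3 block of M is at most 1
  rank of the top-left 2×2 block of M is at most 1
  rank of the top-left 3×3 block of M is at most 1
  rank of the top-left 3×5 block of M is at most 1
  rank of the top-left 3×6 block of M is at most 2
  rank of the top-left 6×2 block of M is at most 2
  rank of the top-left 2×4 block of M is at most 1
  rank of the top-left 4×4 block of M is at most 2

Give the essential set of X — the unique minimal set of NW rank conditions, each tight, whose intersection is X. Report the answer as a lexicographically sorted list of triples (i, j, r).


Propagating the 15 rank bounds to every northwest block:

  R[1]: 0, 0, 0, 0, 0, 0, 1
  R[2]: 1, 1, 1, 1, 1, 1, 2
  R[3]: 1, 1, 1, 1, 1, 2, 3
  R[4]: 1, 1, 1, 2, 2, 3, 4
  R[5]: 1, 1, 1, 2, 3, 4, 5
  R[6]: 1, 2, 2, 3, 4, 5, 6
  R[7]: 1, 2, 3, 4, 5, 6, 7

so w = (7, 1, 6, 4, 5, 2, 3).

Fulton essential set (3 of the 14 Rothe cells):

[(1, 6, 0), (3, 5, 1), (5, 3, 1)]


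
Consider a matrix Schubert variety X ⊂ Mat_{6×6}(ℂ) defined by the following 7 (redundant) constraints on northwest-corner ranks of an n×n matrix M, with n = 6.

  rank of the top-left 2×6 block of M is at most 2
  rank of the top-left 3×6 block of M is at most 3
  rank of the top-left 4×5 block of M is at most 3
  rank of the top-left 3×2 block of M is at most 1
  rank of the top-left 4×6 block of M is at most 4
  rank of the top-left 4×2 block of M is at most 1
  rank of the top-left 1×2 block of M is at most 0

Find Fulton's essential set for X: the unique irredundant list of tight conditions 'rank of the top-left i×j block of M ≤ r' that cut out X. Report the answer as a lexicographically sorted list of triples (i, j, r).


The tightest implied rank at each (i,j), from the 7 conditions:

  row 1: 0, 0, 1, 1, 1, 1
  row 2: 1, 1, 2, 2, 2, 2
  row 3: 1, 1, 2, 3, 3, 3
  row 4: 1, 1, 2, 3, 3, 4
  row 5: 1, 2, 3, 4, 4, 5
  row 6: 1, 2, 3, 4, 5, 6

giving w = (3, 1, 4, 6, 2, 5) via Δ²R.

3 SE-corners of the 5-cell Rothe diagram give Ess(w):

[(1, 2, 0), (4, 2, 1), (4, 5, 3)]


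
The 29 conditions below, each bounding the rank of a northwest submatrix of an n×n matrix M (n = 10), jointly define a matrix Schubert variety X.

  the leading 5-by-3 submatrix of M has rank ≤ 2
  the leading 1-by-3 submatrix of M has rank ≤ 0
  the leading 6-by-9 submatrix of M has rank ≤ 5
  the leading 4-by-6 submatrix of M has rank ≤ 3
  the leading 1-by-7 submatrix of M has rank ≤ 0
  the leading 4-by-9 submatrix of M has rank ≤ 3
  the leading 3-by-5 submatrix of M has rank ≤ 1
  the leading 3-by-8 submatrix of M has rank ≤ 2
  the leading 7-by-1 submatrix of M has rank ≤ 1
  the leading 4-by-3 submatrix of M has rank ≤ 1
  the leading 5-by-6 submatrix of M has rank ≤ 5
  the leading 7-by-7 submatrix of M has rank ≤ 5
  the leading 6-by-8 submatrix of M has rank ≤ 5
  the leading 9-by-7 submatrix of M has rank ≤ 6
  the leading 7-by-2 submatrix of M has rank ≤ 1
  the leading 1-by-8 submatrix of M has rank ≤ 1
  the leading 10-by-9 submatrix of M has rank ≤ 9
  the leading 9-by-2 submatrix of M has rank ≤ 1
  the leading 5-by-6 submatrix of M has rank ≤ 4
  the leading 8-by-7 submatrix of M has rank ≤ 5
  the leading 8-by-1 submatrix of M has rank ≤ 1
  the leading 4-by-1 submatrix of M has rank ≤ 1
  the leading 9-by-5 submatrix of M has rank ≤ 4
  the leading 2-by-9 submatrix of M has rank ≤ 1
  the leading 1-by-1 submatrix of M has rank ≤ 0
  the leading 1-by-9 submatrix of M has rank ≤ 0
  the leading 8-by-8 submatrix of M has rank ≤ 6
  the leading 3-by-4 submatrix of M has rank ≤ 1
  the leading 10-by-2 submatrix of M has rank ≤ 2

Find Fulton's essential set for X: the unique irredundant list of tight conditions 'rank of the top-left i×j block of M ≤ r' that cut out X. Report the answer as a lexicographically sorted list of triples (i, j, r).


Reconstructing r_w from the 29 given conditions:

  R[1]: 0, 0, 0, 0, 0, 0, 0, 0, 0, 1
  R[2]: 1, 1, 1, 1, 1, 1, 1, 1, 1, 2
  R[3]: 1, 1, 1, 1, 1, 2, 2, 2, 2, 3
  R[4]: 1, 1, 1, 2, 2, 3, 3, 3, 3, 4
  R[5]: 1, 1, 2, 3, 3, 4, 4, 4, 4, 5
  R[6]: 1, 1, 2, 3, 4, 5, 5, 5, 5, 6
  R[7]: 1, 1, 2, 3, 4, 5, 5, 6, 6, 7
  R[8]: 1, 1, 2, 3, 4, 5, 5, 6, 7, 8
  R[9]: 1, 1, 2, 3, 4, 5, 6, 7, 8, 9
  R[10]: 1, 2, 3, 4, 5, 6, 7, 8, 9, 10

giving w = (10, 1, 6, 4, 3, 5, 8, 9, 7, 2) via Δ²R.

5 SE-corners of the 22-cell Rothe diagram give Ess(w):

[(1, 9, 0), (3, 5, 1), (4, 3, 1), (8, 7, 5), (9, 2, 1)]


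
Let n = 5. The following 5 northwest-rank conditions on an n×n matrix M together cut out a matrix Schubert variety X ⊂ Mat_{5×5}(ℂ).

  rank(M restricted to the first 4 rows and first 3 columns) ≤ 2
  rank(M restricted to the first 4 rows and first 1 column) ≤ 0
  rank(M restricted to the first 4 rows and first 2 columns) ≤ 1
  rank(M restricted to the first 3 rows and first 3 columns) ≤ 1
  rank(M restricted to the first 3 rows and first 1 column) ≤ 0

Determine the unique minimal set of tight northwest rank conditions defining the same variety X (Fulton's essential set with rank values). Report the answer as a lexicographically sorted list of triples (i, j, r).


The tightest implied rank at each (i,j), from the 5 conditions:

  R[1]: 0  1  1  1  1
  R[2]: 0  1  1  2  2
  R[3]: 0  1  1  2  3
  R[4]: 0  1  2  3  4
  R[5]: 1  2  3  4  5

hence w(1..5) = (2, 4, 5, 3, 1).

Fulton essential set (2 of the 6 Rothe cells):

[(3, 3, 1), (4, 1, 0)]


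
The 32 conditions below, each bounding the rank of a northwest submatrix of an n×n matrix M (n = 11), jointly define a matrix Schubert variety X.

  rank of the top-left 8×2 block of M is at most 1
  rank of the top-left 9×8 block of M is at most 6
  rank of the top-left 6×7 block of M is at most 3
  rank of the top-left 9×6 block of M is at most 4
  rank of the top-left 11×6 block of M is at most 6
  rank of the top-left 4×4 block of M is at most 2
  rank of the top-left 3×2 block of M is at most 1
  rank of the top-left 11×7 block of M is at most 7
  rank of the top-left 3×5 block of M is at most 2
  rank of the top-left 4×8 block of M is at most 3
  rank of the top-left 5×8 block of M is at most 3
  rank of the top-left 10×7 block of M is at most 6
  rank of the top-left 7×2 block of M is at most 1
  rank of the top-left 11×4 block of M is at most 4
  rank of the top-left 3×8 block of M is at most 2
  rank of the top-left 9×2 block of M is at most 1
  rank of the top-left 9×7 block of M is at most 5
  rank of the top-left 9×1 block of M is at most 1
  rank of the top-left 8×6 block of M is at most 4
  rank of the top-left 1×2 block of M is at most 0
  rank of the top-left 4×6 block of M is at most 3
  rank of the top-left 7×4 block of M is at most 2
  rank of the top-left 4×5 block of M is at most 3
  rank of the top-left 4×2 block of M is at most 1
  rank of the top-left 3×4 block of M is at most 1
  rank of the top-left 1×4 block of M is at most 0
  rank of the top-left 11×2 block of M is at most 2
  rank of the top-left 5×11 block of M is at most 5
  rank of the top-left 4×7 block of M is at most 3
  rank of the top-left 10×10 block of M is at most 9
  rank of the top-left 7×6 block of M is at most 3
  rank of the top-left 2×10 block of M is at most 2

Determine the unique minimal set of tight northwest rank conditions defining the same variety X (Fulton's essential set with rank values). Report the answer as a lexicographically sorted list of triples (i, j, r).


Rank table r_w(11×11) implied by the 32 constraints:

  row 1: 0  0  0  0  1  1  1  1  1  1  1
  row 2: 1  1  1  1  2  2  2  2  2  2  2
  row 3: 1  1  1  1  2  2  2  2  3  3  3
  row 4: 1  1  2  2  3  3  3  3  4  4  4
  row 5: 1  1  2  2  3  3  3  3  4  5  5
  row 6: 1  1  2  2  3  3  3  4  5  6  6
  row 7: 1  1  2  2  3  3  4  5  6  7  7
  row 8: 1  1  2  3  4  4  5  6  7  8  8
  row 9: 1  1  2  3  4  4  5  6  7  8  9
  row 10: 1  2  3  4  5  5  6  7  8  9  10
  row 11: 1  2  3  4  5  6  7  8  9  10  11

second differences of R give the permutation w = (5, 1, 9, 3, 10, 8, 7, 4, 11, 2, 6).

ℓ(w)=26; the 9 essential cells (i,j,r):

[(1, 4, 0), (3, 4, 1), (3, 8, 2), (5, 8, 3), (6, 7, 3), (7, 4, 2), (7, 6, 3), (9, 2, 1), (9, 6, 4)]


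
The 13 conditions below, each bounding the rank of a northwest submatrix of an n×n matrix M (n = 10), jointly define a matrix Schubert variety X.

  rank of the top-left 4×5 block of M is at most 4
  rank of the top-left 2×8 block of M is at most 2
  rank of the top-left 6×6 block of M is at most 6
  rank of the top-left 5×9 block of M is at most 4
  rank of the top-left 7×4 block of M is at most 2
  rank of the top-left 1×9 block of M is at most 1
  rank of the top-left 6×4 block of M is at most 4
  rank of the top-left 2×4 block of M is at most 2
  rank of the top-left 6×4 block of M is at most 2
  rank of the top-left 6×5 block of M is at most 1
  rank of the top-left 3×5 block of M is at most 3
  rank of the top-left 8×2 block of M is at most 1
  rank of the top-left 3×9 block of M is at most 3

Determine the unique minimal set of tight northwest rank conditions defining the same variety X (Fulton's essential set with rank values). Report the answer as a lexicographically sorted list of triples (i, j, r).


Recovering R(i,j) via the rank-extension bound from the 13 conditions:

  row 1: 1 | 1 | 1 | 1 | 1 | 1 | 1 | 1 | 1 | 1
  row 2: 1 | 1 | 1 | 1 | 1 | 2 | 2 | 2 | 2 | 2
  row 3: 1 | 1 | 1 | 1 | 1 | 2 | 3 | 3 | 3 | 3
  row 4: 1 | 1 | 1 | 1 | 1 | 2 | 3 | 4 | 4 | 4
  row 5: 1 | 1 | 1 | 1 | 1 | 2 | 3 | 4 | 4 | 5
  row 6: 1 | 1 | 1 | 1 | 1 | 2 | 3 | 4 | 5 | 6
  row 7: 1 | 1 | 2 | 2 | 2 | 3 | 4 | 5 | 6 | 7
  row 8: 1 | 1 | 2 | 3 | 3 | 4 | 5 | 6 | 7 | 8
  row 9: 1 | 2 | 3 | 4 | 4 | 5 | 6 | 7 | 8 | 9
  row 10: 1 | 2 | 3 | 4 | 5 | 6 | 7 | 8 | 9 | 10

the unique w with this rank table is (1, 6, 7, 8, 10, 9, 3, 4, 2, 5).

ℓ(w)=23; the 3 essential cells (i,j,r):

[(5, 9, 4), (6, 5, 1), (8, 2, 1)]


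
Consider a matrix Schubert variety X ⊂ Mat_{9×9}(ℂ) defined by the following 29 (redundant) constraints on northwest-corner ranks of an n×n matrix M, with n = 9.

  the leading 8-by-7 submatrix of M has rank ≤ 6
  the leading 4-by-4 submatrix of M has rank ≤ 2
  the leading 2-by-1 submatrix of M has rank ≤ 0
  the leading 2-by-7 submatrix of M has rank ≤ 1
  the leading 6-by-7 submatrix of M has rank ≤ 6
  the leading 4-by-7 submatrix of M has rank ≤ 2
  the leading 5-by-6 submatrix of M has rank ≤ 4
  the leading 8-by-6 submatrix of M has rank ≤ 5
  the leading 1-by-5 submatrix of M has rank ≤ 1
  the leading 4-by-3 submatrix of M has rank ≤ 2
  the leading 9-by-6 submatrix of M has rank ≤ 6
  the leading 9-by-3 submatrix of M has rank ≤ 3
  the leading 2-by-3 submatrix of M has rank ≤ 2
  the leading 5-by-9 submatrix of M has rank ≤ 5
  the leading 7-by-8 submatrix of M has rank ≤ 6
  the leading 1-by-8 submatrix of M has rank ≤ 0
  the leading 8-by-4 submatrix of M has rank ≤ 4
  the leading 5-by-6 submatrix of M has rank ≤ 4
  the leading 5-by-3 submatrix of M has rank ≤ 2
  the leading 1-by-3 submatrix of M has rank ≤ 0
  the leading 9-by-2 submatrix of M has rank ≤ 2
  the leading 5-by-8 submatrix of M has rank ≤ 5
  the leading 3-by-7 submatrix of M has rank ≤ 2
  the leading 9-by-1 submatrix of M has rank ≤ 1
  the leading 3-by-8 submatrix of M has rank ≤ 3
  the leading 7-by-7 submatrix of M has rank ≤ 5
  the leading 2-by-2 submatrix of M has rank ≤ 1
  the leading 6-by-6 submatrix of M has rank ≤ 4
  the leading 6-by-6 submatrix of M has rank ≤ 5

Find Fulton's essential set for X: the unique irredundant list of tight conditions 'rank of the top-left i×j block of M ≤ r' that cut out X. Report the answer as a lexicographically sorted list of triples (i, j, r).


Rank table r_w(9×9) implied by the 29 constraints:

  row 1: 0 | 0 | 0 | 0 | 0 | 0 | 0 | 0 | 1
  row 2: 0 | 1 | 1 | 1 | 1 | 1 | 1 | 1 | 2
  row 3: 1 | 2 | 2 | 2 | 2 | 2 | 2 | 2 | 3
  row 4: 1 | 2 | 2 | 2 | 2 | 2 | 2 | 3 | 4
  row 5: 1 | 2 | 2 | 3 | 3 | 3 | 3 | 4 | 5
  row 6: 1 | 2 | 3 | 4 | 4 | 4 | 4 | 5 | 6
  row 7: 1 | 2 | 3 | 4 | 5 | 5 | 5 | 6 | 7
  row 8: 1 | 2 | 3 | 4 | 5 | 5 | 6 | 7 | 8
  row 9: 1 | 2 | 3 | 4 | 5 | 6 | 7 | 8 | 9

hence w(1..9) = (9, 2, 1, 8, 4, 3, 5, 7, 6).

Fulton essential set (5 of the 16 Rothe cells):

[(1, 8, 0), (2, 1, 0), (4, 7, 2), (5, 3, 2), (8, 6, 5)]


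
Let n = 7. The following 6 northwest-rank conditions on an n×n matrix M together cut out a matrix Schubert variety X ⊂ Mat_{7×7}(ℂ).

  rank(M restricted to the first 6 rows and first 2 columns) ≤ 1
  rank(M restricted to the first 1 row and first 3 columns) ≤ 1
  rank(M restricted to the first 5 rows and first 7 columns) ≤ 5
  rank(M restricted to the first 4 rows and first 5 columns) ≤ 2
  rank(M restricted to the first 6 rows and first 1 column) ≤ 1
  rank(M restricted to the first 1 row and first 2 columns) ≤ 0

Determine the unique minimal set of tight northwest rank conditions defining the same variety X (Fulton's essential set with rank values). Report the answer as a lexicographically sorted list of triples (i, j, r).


The tightest implied rank at each (i,j), from the 6 conditions:

  row 1: 0 0 1 1 1 1 1
  row 2: 1 1 2 2 2 2 2
  row 3: 1 1 2 2 2 3 3
  row 4: 1 1 2 2 2 3 4
  row 5: 1 1 2 3 3 4 5
  row 6: 1 1 2 3 4 5 6
  row 7: 1 2 3 4 5 6 7

the unique w with this rank table is (3, 1, 6, 7, 4, 5, 2).

D(w) has 10 cells with 3 SE-corners; essential set:

[(1, 2, 0), (4, 5, 2), (6, 2, 1)]


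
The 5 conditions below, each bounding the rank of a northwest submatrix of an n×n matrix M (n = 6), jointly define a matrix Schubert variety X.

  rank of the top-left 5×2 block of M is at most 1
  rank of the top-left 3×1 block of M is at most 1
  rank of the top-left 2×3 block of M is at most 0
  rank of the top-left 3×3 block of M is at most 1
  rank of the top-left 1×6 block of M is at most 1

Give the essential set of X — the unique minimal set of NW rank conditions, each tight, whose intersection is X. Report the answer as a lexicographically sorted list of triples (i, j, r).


Recovering R(i,j) via the rank-extension bound from the 5 conditions:

  row 1: 0, 0, 0, 1, 1, 1
  row 2: 0, 0, 0, 1, 2, 2
  row 3: 1, 1, 1, 2, 3, 3
  row 4: 1, 1, 2, 3, 4, 4
  row 5: 1, 1, 2, 3, 4, 5
  row 6: 1, 2, 3, 4, 5, 6

the unique w with this rank table is (4, 5, 1, 3, 6, 2).

D(w) has 8 cells with 2 SE-corners; essential set:

[(2, 3, 0), (5, 2, 1)]


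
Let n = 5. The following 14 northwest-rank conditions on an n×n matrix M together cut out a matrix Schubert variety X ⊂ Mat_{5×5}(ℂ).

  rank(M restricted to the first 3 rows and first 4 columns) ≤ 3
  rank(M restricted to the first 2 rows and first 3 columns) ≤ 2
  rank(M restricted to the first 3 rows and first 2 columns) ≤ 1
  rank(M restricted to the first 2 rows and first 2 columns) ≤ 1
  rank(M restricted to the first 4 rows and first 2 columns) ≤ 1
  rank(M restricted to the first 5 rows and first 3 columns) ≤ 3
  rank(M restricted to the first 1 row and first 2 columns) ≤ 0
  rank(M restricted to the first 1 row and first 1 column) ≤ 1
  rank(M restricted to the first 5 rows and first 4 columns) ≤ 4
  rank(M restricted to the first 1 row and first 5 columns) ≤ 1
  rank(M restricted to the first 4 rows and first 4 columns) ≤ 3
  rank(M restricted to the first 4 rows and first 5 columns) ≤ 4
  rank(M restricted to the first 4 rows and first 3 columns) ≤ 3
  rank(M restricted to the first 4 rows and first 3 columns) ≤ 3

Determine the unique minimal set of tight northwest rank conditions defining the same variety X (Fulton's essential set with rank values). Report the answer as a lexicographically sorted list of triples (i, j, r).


The tightest implied rank at each (i,j), from the 14 conditions:

  0 | 0 | 1 | 1 | 1
  1 | 1 | 2 | 2 | 2
  1 | 1 | 2 | 3 | 3
  1 | 1 | 2 | 3 | 4
  1 | 2 | 3 | 4 | 5

giving w = (3, 1, 4, 5, 2) via Δ²R.

D(w) has 4 cells with 2 SE-corners; essential set:

[(1, 2, 0), (4, 2, 1)]


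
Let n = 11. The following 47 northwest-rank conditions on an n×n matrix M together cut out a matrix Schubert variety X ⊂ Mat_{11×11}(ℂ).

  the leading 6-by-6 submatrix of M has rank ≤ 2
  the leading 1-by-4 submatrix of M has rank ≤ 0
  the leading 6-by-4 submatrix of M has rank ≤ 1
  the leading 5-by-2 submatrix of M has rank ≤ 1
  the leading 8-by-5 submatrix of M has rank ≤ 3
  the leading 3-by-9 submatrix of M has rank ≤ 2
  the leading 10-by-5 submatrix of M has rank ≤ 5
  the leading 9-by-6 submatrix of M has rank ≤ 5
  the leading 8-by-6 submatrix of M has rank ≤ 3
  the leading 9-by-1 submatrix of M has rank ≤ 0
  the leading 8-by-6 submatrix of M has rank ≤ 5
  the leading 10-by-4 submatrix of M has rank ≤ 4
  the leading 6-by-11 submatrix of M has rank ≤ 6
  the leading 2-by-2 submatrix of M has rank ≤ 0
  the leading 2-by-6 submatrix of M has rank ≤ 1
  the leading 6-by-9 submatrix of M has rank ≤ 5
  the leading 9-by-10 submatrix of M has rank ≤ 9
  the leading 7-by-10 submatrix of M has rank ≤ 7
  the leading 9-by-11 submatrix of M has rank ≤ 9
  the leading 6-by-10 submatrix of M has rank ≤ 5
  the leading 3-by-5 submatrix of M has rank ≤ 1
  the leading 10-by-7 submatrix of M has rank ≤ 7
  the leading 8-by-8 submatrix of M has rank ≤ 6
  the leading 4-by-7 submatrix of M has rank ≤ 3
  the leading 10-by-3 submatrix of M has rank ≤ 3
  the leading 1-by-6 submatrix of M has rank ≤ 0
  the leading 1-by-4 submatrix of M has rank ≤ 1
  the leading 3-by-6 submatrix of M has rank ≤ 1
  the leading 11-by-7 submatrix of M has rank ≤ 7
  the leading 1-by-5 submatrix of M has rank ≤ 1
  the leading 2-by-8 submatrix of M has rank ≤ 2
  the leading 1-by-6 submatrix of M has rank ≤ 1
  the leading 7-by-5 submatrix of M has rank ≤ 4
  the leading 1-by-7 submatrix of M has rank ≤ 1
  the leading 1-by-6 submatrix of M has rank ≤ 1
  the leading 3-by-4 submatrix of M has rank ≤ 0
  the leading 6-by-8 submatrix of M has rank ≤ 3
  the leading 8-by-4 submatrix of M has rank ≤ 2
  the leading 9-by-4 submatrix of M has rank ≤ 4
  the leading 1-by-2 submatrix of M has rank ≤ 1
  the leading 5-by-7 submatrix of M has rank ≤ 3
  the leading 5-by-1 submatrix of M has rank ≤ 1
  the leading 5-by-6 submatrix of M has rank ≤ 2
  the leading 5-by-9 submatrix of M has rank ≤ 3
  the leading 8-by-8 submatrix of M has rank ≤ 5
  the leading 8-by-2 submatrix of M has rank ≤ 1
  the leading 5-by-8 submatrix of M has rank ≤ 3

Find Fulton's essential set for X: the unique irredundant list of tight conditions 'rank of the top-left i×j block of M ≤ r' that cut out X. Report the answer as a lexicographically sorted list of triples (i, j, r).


Computing R[i][j] = min implied NW-rank bound (n=11, 47 conditions):

  i=1: 0, 0, 0, 0, 0, 0, 1, 1, 1, 1, 1
  i=2: 0, 0, 0, 0, 1, 1, 2, 2, 2, 2, 2
  i=3: 0, 0, 0, 0, 1, 1, 2, 2, 2, 3, 3
  i=4: 0, 1, 1, 1, 2, 2, 3, 3, 3, 4, 4
  i=5: 0, 1, 1, 1, 2, 2, 3, 3, 3, 4, 5
  i=6: 0, 1, 1, 1, 2, 2, 3, 3, 4, 5, 6
  i=7: 0, 1, 2, 2, 3, 3, 4, 4, 5, 6, 7
  i=8: 0, 1, 2, 2, 3, 3, 4, 5, 6, 7, 8
  i=9: 0, 1, 2, 3, 4, 4, 5, 6, 7, 8, 9
  i=10: 1, 2, 3, 4, 5, 5, 6, 7, 8, 9, 10
  i=11: 1, 2, 3, 4, 5, 6, 7, 8, 9, 10, 11

so w = (7, 5, 10, 2, 11, 9, 3, 8, 4, 1, 6).

ℓ(w)=34; the 11 essential cells (i,j,r):

[(1, 6, 0), (3, 4, 0), (3, 6, 1), (3, 9, 2), (5, 9, 3), (6, 4, 1), (6, 6, 2), (6, 8, 3), (8, 4, 2), (8, 6, 3), (9, 1, 0)]


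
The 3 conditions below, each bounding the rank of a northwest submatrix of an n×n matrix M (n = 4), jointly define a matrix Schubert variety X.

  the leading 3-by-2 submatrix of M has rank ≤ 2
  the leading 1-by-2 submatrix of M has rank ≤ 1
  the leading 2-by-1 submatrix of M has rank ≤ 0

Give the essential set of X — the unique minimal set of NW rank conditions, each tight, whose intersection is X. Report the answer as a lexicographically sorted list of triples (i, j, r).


Propagating the 3 rank bounds to every northwest block:

  i=1: 0 1 1 1
  i=2: 0 1 2 2
  i=3: 1 2 3 3
  i=4: 1 2 3 4

the unique w with this rank table is (2, 3, 1, 4).

1 SE-corner of the 2-cell Rothe diagram gives Ess(w):

[(2, 1, 0)]


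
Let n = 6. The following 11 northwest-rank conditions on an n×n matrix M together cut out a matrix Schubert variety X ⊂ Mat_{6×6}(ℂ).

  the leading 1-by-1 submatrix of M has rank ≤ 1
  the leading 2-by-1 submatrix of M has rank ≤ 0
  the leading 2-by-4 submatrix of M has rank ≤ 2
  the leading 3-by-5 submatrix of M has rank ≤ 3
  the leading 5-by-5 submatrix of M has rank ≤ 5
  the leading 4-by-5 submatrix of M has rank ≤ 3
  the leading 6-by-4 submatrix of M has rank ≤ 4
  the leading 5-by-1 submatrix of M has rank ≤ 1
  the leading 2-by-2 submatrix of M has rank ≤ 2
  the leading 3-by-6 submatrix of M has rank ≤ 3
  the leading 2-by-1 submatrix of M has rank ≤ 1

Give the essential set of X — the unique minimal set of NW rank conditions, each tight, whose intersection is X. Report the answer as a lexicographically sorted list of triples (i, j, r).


Propagating the 11 rank bounds to every northwest block:

  i=1: 0 | 1 | 1 | 1 | 1 | 1
  i=2: 0 | 1 | 2 | 2 | 2 | 2
  i=3: 1 | 2 | 3 | 3 | 3 | 3
  i=4: 1 | 2 | 3 | 3 | 3 | 4
  i=5: 1 | 2 | 3 | 4 | 4 | 5
  i=6: 1 | 2 | 3 | 4 | 5 | 6

reading off 1-entries of Δ²R: w = (2, 3, 1, 6, 4, 5).

ℓ(w)=4; the 2 essential cells (i,j,r):

[(2, 1, 0), (4, 5, 3)]


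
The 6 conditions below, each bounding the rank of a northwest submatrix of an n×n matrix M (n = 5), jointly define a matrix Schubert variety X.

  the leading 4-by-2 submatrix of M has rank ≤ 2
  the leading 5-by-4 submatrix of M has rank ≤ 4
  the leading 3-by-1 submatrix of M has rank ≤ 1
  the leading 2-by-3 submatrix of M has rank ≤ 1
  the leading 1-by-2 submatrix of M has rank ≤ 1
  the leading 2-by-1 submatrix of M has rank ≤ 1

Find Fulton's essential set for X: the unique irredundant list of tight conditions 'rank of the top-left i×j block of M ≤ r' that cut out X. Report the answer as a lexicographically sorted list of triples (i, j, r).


Reconstructing r_w from the 6 given conditions:

  1 | 1 | 1 | 1 | 1
  1 | 1 | 1 | 2 | 2
  1 | 2 | 2 | 3 | 3
  1 | 2 | 3 | 4 | 4
  1 | 2 | 3 | 4 | 5

hence w(1..5) = (1, 4, 2, 3, 5).

ℓ(w)=2; the 1 essential cell (i,j,r):

[(2, 3, 1)]


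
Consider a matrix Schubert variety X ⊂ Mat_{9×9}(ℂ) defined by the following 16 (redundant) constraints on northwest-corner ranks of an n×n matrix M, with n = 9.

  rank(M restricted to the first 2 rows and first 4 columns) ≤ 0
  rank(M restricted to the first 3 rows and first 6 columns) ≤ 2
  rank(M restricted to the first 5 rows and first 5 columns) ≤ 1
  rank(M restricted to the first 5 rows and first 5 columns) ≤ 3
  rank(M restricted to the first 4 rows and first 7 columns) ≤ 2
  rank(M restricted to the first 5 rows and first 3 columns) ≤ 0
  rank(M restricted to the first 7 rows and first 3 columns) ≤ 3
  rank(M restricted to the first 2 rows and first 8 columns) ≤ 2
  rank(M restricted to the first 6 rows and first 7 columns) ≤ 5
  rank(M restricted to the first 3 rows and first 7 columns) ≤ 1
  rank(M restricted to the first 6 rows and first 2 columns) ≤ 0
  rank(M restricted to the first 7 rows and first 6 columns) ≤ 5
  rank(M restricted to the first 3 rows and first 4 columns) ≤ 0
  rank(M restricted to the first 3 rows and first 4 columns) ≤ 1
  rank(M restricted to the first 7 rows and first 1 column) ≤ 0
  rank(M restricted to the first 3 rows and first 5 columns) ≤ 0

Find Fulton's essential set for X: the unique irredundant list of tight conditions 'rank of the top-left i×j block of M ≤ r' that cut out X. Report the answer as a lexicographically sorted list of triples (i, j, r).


Recovering R(i,j) via the rank-extension bound from the 16 conditions:

  0 0 0 0 0 1 1 1 1
  0 0 0 0 0 1 1 2 2
  0 0 0 0 0 1 1 2 3
  0 0 0 1 1 2 2 3 4
  0 0 0 1 1 2 3 4 5
  0 0 1 2 2 3 4 5 6
  0 1 2 3 3 4 5 6 7
  1 2 3 4 4 5 6 7 8
  1 2 3 4 5 6 7 8 9

so w = (6, 8, 9, 4, 7, 3, 2, 1, 5).

6 SE-corners of the 27-cell Rothe diagram give Ess(w):

[(3, 5, 0), (3, 7, 1), (5, 3, 0), (5, 5, 1), (6, 2, 0), (7, 1, 0)]


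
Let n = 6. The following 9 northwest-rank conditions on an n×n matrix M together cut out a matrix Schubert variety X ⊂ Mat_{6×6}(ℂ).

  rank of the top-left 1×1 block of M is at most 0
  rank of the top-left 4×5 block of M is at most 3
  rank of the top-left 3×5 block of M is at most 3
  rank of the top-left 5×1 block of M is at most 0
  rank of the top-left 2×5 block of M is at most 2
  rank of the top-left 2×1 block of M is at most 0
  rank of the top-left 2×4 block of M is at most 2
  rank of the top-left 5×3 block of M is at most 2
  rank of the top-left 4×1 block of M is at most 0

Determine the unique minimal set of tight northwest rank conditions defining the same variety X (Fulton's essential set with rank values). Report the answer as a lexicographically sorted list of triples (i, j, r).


The tightest implied rank at each (i,j), from the 9 conditions:

  row 1: 0 1 1 1 1 1
  row 2: 0 1 2 2 2 2
  row 3: 0 1 2 3 3 3
  row 4: 0 1 2 3 3 4
  row 5: 0 1 2 3 4 5
  row 6: 1 2 3 4 5 6

reading off 1-entries of Δ²R: w = (2, 3, 4, 6, 5, 1).

|D(w)|=6, |Ess(w)|=2:

[(4, 5, 3), (5, 1, 0)]


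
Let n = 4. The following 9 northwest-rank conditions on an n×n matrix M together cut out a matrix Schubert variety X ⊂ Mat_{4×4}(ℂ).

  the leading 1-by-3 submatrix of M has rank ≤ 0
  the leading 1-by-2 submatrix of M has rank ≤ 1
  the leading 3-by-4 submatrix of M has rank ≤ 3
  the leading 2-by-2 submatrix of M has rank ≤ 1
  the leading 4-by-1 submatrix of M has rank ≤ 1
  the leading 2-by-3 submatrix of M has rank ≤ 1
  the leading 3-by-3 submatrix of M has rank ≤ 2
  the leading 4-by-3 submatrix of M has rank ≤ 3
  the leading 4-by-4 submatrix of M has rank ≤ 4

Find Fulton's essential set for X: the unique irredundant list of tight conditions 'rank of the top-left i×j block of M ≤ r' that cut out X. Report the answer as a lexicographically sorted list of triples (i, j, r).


Propagating the 9 rank bounds to every northwest block:

  0, 0, 0, 1
  1, 1, 1, 2
  1, 2, 2, 3
  1, 2, 3, 4

so w = (4, 1, 2, 3).

Fulton essential set (1 of the 3 Rothe cells):

[(1, 3, 0)]


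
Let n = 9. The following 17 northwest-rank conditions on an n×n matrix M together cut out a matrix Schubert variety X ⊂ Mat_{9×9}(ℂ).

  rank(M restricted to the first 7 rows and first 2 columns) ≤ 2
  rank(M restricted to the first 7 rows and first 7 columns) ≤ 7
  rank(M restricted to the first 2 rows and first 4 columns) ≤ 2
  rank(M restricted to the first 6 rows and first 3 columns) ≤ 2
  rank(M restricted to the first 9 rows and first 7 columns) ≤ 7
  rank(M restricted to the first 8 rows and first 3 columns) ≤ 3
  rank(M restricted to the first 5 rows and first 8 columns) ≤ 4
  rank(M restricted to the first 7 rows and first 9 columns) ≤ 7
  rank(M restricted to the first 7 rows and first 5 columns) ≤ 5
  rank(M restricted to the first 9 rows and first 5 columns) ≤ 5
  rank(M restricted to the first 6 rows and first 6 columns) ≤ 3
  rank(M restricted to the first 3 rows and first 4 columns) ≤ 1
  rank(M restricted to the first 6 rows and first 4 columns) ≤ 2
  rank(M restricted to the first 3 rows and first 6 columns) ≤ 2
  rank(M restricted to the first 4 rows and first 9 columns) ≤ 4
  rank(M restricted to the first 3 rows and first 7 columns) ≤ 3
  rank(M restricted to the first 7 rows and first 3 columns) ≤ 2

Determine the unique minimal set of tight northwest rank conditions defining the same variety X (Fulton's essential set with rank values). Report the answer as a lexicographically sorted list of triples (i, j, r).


The tightest implied rank at each (i,j), from the 17 conditions:

  i=1: 1 1 1 1 1 1 1 1 1
  i=2: 1 1 1 1 2 2 2 2 2
  i=3: 1 1 1 1 2 2 3 3 3
  i=4: 1 2 2 2 3 3 4 4 4
  i=5: 1 2 2 2 3 3 4 4 5
  i=6: 1 2 2 2 3 3 4 5 6
  i=7: 1 2 2 3 4 4 5 6 7
  i=8: 1 2 3 4 5 5 6 7 8
  i=9: 1 2 3 4 5 6 7 8 9

hence w(1..9) = (1, 5, 7, 2, 9, 8, 4, 3, 6).

6 SE-corners of the 15-cell Rothe diagram give Ess(w):

[(3, 4, 1), (3, 6, 2), (5, 8, 4), (6, 4, 2), (6, 6, 3), (7, 3, 2)]


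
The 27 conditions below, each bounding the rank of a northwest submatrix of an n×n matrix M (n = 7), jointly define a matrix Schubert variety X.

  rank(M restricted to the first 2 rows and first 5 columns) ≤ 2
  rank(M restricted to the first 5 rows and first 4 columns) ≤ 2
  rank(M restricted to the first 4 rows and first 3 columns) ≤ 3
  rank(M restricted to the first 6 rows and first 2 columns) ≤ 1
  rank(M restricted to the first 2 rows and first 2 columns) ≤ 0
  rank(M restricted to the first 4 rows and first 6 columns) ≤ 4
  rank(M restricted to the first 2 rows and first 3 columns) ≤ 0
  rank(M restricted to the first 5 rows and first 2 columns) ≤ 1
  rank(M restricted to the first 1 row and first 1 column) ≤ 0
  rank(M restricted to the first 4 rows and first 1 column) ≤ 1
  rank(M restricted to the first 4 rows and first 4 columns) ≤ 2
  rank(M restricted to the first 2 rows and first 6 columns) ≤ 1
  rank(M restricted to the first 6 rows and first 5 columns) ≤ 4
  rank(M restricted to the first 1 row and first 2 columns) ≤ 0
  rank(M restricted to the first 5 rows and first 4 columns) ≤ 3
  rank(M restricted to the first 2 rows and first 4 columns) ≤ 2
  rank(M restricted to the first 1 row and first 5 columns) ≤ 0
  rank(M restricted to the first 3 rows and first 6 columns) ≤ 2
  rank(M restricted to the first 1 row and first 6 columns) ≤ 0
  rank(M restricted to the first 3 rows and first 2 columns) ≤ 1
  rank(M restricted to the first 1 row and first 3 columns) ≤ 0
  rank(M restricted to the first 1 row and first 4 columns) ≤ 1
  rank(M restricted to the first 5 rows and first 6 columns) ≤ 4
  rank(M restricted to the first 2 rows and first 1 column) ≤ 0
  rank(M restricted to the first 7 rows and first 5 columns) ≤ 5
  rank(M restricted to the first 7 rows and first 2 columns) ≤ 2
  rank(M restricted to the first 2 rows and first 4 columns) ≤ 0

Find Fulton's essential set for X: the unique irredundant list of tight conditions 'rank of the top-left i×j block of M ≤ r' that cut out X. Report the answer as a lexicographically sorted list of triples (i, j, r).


Computing R[i][j] = min implied NW-rank bound (n=7, 27 conditions):

  0  0  0  0  0  0  1
  0  0  0  0  1  1  2
  1  1  1  1  2  2  3
  1  1  2  2  3  3  4
  1  1  2  2  3  4  5
  1  1  2  3  4  5  6
  1  2  3  4  5  6  7

second differences of R give the permutation w = (7, 5, 1, 3, 6, 4, 2).

D(w) has 14 cells with 4 SE-corners; essential set:

[(1, 6, 0), (2, 4, 0), (5, 4, 2), (6, 2, 1)]


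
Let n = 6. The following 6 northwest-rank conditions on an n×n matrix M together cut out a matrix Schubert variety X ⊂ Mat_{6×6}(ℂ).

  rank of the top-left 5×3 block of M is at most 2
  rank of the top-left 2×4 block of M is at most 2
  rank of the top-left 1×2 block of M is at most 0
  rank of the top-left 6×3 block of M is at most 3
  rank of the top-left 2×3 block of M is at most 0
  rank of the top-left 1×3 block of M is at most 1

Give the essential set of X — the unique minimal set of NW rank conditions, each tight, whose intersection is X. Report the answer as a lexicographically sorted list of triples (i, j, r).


Propagating the 6 rank bounds to every northwest block:

  i=1: 0, 0, 0, 1, 1, 1
  i=2: 0, 0, 0, 1, 2, 2
  i=3: 1, 1, 1, 2, 3, 3
  i=4: 1, 2, 2, 3, 4, 4
  i=5: 1, 2, 2, 3, 4, 5
  i=6: 1, 2, 3, 4, 5, 6

giving w = (4, 5, 1, 2, 6, 3) via Δ²R.

D(w) has 7 cells with 2 SE-corners; essential set:

[(2, 3, 0), (5, 3, 2)]


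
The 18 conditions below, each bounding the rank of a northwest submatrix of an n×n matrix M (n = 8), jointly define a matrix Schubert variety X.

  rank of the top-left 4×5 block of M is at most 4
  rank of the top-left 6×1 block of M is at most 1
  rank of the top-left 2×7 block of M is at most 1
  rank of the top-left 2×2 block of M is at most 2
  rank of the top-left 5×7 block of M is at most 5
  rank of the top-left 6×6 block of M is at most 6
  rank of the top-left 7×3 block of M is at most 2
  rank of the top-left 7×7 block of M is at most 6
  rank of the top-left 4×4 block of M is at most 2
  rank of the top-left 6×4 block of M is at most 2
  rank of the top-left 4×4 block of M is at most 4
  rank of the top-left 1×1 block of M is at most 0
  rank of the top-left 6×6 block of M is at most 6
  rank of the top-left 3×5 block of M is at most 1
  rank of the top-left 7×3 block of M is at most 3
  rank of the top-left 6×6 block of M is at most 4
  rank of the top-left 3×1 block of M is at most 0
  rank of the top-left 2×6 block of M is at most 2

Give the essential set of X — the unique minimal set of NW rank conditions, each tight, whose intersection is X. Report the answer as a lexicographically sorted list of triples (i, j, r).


Recovering R(i,j) via the rank-extension bound from the 18 conditions:

  i=1: 0 1 1 1 1 1 1 1
  i=2: 0 1 1 1 1 1 1 2
  i=3: 0 1 1 1 1 2 2 3
  i=4: 1 2 2 2 2 3 3 4
  i=5: 1 2 2 2 3 4 4 5
  i=6: 1 2 2 2 3 4 5 6
  i=7: 1 2 2 3 4 5 6 7
  i=8: 1 2 3 4 5 6 7 8

reading off 1-entries of Δ²R: w = (2, 8, 6, 1, 5, 7, 4, 3).

|D(w)|=16, |Ess(w)|=5:

[(2, 7, 1), (3, 1, 0), (3, 5, 1), (6, 4, 2), (7, 3, 2)]


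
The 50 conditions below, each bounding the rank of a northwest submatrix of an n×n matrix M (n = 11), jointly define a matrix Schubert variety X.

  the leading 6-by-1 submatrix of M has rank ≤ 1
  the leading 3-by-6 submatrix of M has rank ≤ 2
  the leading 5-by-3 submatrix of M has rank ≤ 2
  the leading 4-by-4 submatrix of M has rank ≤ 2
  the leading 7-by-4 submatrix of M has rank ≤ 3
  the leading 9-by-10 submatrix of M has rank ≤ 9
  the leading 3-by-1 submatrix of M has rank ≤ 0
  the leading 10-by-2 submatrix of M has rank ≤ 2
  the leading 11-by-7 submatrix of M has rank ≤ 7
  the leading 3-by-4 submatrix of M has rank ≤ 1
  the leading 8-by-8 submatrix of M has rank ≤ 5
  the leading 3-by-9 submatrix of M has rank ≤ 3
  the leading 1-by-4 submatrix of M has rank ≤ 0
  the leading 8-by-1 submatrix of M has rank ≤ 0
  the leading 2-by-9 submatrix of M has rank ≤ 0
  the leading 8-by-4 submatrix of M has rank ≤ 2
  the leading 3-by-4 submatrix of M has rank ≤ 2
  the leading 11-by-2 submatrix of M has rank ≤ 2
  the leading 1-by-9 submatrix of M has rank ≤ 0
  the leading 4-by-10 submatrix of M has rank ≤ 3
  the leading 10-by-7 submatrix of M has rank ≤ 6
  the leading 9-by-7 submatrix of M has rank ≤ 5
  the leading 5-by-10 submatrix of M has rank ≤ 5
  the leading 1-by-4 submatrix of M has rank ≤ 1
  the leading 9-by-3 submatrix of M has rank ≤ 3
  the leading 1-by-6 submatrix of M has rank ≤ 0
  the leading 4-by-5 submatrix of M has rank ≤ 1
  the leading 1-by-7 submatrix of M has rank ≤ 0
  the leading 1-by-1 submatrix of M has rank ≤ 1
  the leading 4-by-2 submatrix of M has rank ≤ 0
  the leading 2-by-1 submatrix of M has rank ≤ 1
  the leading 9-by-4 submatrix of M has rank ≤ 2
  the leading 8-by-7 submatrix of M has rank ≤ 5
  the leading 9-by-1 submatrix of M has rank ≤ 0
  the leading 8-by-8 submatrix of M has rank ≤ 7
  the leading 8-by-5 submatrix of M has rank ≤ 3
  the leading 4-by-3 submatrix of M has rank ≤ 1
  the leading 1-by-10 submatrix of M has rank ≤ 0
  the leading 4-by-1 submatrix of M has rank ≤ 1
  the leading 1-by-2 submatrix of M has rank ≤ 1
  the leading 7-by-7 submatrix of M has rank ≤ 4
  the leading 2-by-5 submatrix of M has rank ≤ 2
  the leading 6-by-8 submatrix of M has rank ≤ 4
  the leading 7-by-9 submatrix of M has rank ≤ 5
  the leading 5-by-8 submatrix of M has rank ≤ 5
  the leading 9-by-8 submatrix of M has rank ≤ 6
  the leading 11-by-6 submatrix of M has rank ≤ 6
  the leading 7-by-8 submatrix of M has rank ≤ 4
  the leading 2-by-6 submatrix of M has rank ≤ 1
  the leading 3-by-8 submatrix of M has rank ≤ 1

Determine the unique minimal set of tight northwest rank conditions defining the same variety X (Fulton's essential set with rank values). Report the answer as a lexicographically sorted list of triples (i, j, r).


Recovering R(i,j) via the rank-extension bound from the 50 conditions:

  row 1: 0  0  0  0  0  0  0  0  0  0  1
  row 2: 0  0  0  0  0  0  0  0  0  1  2
  row 3: 0  0  1  1  1  1  1  1  1  2  3
  row 4: 0  0  1  1  1  2  2  2  2  3  4
  row 5: 0  1  2  2  2  3  3  3  3  4  5
  row 6: 0  1  2  2  3  4  4  4  4  5  6
  row 7: 0  1  2  2  3  4  4  4  5  6  7
  row 8: 0  1  2  2  3  4  5  5  6  7  8
  row 9: 0  1  2  2  3  4  5  6  7  8  9
  row 10: 1  2  3  3  4  5  6  7  8  9  10
  row 11: 1  2  3  4  5  6  7  8  9  10  11

reading off 1-entries of Δ²R: w = (11, 10, 3, 6, 2, 5, 9, 7, 8, 1, 4).

Rothe diagram D(w) (36 cells), 7 SE-corners (essential conditions):

[(1, 10, 0), (2, 9, 0), (4, 2, 0), (4, 5, 1), (7, 8, 4), (9, 1, 0), (9, 4, 2)]


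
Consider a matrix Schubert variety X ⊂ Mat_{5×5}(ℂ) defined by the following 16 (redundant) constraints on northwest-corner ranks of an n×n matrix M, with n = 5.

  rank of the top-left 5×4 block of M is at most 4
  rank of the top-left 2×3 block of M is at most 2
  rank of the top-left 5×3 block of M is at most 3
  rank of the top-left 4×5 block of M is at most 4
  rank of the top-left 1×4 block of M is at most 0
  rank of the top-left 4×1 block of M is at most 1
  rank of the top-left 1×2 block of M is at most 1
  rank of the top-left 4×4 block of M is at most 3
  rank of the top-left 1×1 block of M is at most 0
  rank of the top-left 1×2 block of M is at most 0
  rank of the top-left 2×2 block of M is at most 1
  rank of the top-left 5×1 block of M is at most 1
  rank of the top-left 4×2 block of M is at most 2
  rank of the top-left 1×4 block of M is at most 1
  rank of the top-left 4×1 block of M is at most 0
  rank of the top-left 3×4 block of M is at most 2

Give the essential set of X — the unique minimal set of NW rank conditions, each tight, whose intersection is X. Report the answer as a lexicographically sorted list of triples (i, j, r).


The tightest implied rank at each (i,j), from the 16 conditions:

  row 1: 0, 0, 0, 0, 1
  row 2: 0, 1, 1, 1, 2
  row 3: 0, 1, 2, 2, 3
  row 4: 0, 1, 2, 3, 4
  row 5: 1, 2, 3, 4, 5

reading off 1-entries of Δ²R: w = (5, 2, 3, 4, 1).

|D(w)|=7, |Ess(w)|=2:

[(1, 4, 0), (4, 1, 0)]


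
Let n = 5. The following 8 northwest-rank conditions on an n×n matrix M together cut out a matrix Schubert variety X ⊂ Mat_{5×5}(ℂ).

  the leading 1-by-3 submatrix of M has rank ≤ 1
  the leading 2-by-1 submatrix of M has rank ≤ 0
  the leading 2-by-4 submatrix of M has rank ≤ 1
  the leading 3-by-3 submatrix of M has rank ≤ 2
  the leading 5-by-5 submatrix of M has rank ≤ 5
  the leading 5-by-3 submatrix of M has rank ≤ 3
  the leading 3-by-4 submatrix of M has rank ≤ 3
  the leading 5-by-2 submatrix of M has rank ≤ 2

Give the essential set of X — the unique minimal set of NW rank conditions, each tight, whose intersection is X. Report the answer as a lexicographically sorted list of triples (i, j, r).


Rank table r_w(5×5) implied by the 8 constraints:

  R[1]: 0 1 1 1 1
  R[2]: 0 1 1 1 2
  R[3]: 1 2 2 2 3
  R[4]: 1 2 3 3 4
  R[5]: 1 2 3 4 5

so w = (2, 5, 1, 3, 4).

Rothe diagram D(w) (4 cells), 2 SE-corners (essential conditions):

[(2, 1, 0), (2, 4, 1)]


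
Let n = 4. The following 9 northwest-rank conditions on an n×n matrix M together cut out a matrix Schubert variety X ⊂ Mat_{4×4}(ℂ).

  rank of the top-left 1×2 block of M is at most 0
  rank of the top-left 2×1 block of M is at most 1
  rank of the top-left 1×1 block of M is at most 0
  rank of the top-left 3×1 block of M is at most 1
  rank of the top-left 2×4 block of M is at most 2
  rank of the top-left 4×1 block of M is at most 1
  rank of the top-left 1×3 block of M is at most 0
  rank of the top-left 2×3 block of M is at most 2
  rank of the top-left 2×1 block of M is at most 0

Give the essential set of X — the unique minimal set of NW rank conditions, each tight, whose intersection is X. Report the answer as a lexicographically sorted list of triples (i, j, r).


Computing R[i][j] = min implied NW-rank bound (n=4, 9 conditions):

  0  0  0  1
  0  1  1  2
  1  2  2  3
  1  2  3  4

the unique w with this rank table is (4, 2, 1, 3).

D(w) has 4 cells with 2 SE-corners; essential set:

[(1, 3, 0), (2, 1, 0)]
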